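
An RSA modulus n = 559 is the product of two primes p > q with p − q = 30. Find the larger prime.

Since p = q + 30, we have 559 = q(q + 30), so q² + 30q − 559 = 0.
Discriminant: 30² + 4·559 = 900 + 2236 = 3136; √3136 = 56.
q = (−30 + 56)/2 = 13, and p = q + 30 = 43.
Check: 13 · 43 = 559.

43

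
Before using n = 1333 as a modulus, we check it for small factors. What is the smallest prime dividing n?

31

1333 is odd.
Digit sum 10, not divisible by 3.
Ends in 3: not divisible by 5.
7: 1333 = 7·190 + 3
11: 1333 = 11·121 + 2
13: 1333 = 13·102 + 7
17: 1333 = 17·78 + 7
19: 1333 = 19·70 + 3
23: 1333 = 23·57 + 22
29: 1333 = 29·45 + 28
31: 1333 = 31·43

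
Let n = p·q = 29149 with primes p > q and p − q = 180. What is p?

283

Since p = q + 180, we have 29149 = q(q + 180), so q² + 180q − 29149 = 0.
Discriminant: 180² + 4·29149 = 32400 + 116596 = 148996; √148996 = 386.
q = (−180 + 386)/2 = 103, and p = q + 180 = 283.
Check: 103 · 283 = 29149.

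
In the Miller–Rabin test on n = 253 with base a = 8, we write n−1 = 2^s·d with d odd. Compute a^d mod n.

50

253 − 1 = 252 = 2^2 · 63, so d = 63.
8^1 ≡ 8 (mod 253)
8^2 ≡ 8^2 = 64 ≡ 64 (mod 253)
8^4 ≡ 64^2 = 4096 ≡ 48 (mod 253)
8^8 ≡ 48^2 = 2304 ≡ 27 (mod 253)
8^16 ≡ 27^2 = 729 ≡ 223 (mod 253)
8^32 ≡ 223^2 = 49729 ≡ 141 (mod 253)
63 = 32 + 16 + 8 + 4 + 2 + 1 in binary powers of 2.
So 8^63 ≡ 141 · 223 · 27 · 48 · 64 · 8 ≡ 50 (mod 253).
Squaring chain: 50 → 223; never reaches −1, so base 8 is a Miller–Rabin witness that 253 is composite.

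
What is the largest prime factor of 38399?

47

38399 = 19 · 2021
2021 = 43 · 47
47 is prime.
So 38399 = 19 · 43 · 47; the largest prime factor is 47.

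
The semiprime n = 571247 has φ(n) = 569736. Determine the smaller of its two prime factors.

739

φ(n) = (p−1)(q−1) = n − (p+q) + 1, so p + q = 571247 − 569736 + 1 = 1512.
p and q are the roots of t² − 1512t + 571247 = 0.
Discriminant: 1512² − 4·571247 = 2286144 − 2284988 = 1156; √1156 = 34.
q = (1512 − 34)/2 = 739, p = (1512 + 34)/2 = 773.
Check: 739 · 773 = 571247.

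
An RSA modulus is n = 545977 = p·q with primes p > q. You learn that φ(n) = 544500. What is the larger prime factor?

751

φ(n) = (p−1)(q−1) = n − (p+q) + 1, so p + q = 545977 − 544500 + 1 = 1478.
p and q are the roots of t² − 1478t + 545977 = 0.
Discriminant: 1478² − 4·545977 = 2184484 − 2183908 = 576; √576 = 24.
q = (1478 − 24)/2 = 727, p = (1478 + 24)/2 = 751.
Check: 727 · 751 = 545977.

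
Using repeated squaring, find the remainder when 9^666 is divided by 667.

49

9^1 ≡ 9 (mod 667)
9^2 ≡ 9^2 = 81 ≡ 81 (mod 667)
9^4 ≡ 81^2 = 6561 ≡ 558 (mod 667)
9^8 ≡ 558^2 = 311364 ≡ 542 (mod 667)
9^16 ≡ 542^2 = 293764 ≡ 284 (mod 667)
9^32 ≡ 284^2 = 80656 ≡ 616 (mod 667)
9^64 ≡ 616^2 = 379456 ≡ 600 (mod 667)
9^128 ≡ 600^2 = 360000 ≡ 487 (mod 667)
9^256 ≡ 487^2 = 237169 ≡ 384 (mod 667)
9^512 ≡ 384^2 = 147456 ≡ 49 (mod 667)
666 = 512 + 128 + 16 + 8 + 2 in binary powers of 2.
So 9^666 ≡ 49 · 487 · 284 · 542 · 81 ≡ 49 (mod 667).
Since 49 ≠ 1, base 9 is a Fermat witness: 667 is composite.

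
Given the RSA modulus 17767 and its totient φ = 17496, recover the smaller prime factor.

109

φ(n) = (p−1)(q−1) = n − (p+q) + 1, so p + q = 17767 − 17496 + 1 = 272.
p and q are the roots of t² − 272t + 17767 = 0.
Discriminant: 272² − 4·17767 = 73984 − 71068 = 2916; √2916 = 54.
q = (272 − 54)/2 = 109, p = (272 + 54)/2 = 163.
Check: 109 · 163 = 17767.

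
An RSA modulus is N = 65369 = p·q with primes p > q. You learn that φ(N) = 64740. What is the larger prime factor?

φ(n) = (p−1)(q−1) = n − (p+q) + 1, so p + q = 65369 − 64740 + 1 = 630.
p and q are the roots of t² − 630t + 65369 = 0.
Discriminant: 630² − 4·65369 = 396900 − 261476 = 135424; √135424 = 368.
q = (630 − 368)/2 = 131, p = (630 + 368)/2 = 499.
Check: 131 · 499 = 65369.

499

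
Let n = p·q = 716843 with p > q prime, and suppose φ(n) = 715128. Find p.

φ(n) = (p−1)(q−1) = n − (p+q) + 1, so p + q = 716843 − 715128 + 1 = 1716.
p and q are the roots of t² − 1716t + 716843 = 0.
Discriminant: 1716² − 4·716843 = 2944656 − 2867372 = 77284; √77284 = 278.
q = (1716 − 278)/2 = 719, p = (1716 + 278)/2 = 997.
Check: 719 · 997 = 716843.

997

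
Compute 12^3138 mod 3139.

649

12^1 ≡ 12 (mod 3139)
12^2 ≡ 12^2 = 144 ≡ 144 (mod 3139)
12^4 ≡ 144^2 = 20736 ≡ 1902 (mod 3139)
12^8 ≡ 1902^2 = 3617604 ≡ 1476 (mod 3139)
12^16 ≡ 1476^2 = 2178576 ≡ 110 (mod 3139)
12^32 ≡ 110^2 = 12100 ≡ 2683 (mod 3139)
12^64 ≡ 2683^2 = 7198489 ≡ 762 (mod 3139)
12^128 ≡ 762^2 = 580644 ≡ 3068 (mod 3139)
12^256 ≡ 3068^2 = 9412624 ≡ 1902 (mod 3139)
12^512 ≡ 1902^2 = 3617604 ≡ 1476 (mod 3139)
12^1024 ≡ 1476^2 = 2178576 ≡ 110 (mod 3139)
12^2048 ≡ 110^2 = 12100 ≡ 2683 (mod 3139)
3138 = 2048 + 1024 + 64 + 2 in binary powers of 2.
So 12^3138 ≡ 2683 · 110 · 762 · 144 ≡ 649 (mod 3139).
Since 649 ≠ 1, base 12 is a Fermat witness: 3139 is composite.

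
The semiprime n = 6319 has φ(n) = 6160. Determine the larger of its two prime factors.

89

φ(n) = (p−1)(q−1) = n − (p+q) + 1, so p + q = 6319 − 6160 + 1 = 160.
p and q are the roots of t² − 160t + 6319 = 0.
Discriminant: 160² − 4·6319 = 25600 − 25276 = 324; √324 = 18.
q = (160 − 18)/2 = 71, p = (160 + 18)/2 = 89.
Check: 71 · 89 = 6319.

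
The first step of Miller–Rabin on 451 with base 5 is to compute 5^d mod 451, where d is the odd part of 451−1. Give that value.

419

451 − 1 = 450 = 2^1 · 225, so d = 225.
5^1 ≡ 5 (mod 451)
5^2 ≡ 5^2 = 25 ≡ 25 (mod 451)
5^4 ≡ 25^2 = 625 ≡ 174 (mod 451)
5^8 ≡ 174^2 = 30276 ≡ 59 (mod 451)
5^16 ≡ 59^2 = 3481 ≡ 324 (mod 451)
5^32 ≡ 324^2 = 104976 ≡ 344 (mod 451)
5^64 ≡ 344^2 = 118336 ≡ 174 (mod 451)
5^128 ≡ 174^2 = 30276 ≡ 59 (mod 451)
225 = 128 + 64 + 32 + 1 in binary powers of 2.
So 5^225 ≡ 59 · 174 · 344 · 5 ≡ 419 (mod 451).
Squaring chain: 419; never reaches −1, so base 5 is a Miller–Rabin witness that 451 is composite.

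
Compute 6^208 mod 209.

158

6^1 ≡ 6 (mod 209)
6^2 ≡ 6^2 = 36 ≡ 36 (mod 209)
6^4 ≡ 36^2 = 1296 ≡ 42 (mod 209)
6^8 ≡ 42^2 = 1764 ≡ 92 (mod 209)
6^16 ≡ 92^2 = 8464 ≡ 104 (mod 209)
6^32 ≡ 104^2 = 10816 ≡ 157 (mod 209)
6^64 ≡ 157^2 = 24649 ≡ 196 (mod 209)
6^128 ≡ 196^2 = 38416 ≡ 169 (mod 209)
208 = 128 + 64 + 16 in binary powers of 2.
So 6^208 ≡ 169 · 196 · 104 ≡ 158 (mod 209).
Since 158 ≠ 1, base 6 is a Fermat witness: 209 is composite.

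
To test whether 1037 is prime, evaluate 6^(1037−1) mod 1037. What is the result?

6^1 ≡ 6 (mod 1037)
6^2 ≡ 6^2 = 36 ≡ 36 (mod 1037)
6^4 ≡ 36^2 = 1296 ≡ 259 (mod 1037)
6^8 ≡ 259^2 = 67081 ≡ 713 (mod 1037)
6^16 ≡ 713^2 = 508369 ≡ 239 (mod 1037)
6^32 ≡ 239^2 = 57121 ≡ 86 (mod 1037)
6^64 ≡ 86^2 = 7396 ≡ 137 (mod 1037)
6^128 ≡ 137^2 = 18769 ≡ 103 (mod 1037)
6^256 ≡ 103^2 = 10609 ≡ 239 (mod 1037)
6^512 ≡ 239^2 = 57121 ≡ 86 (mod 1037)
6^1024 ≡ 86^2 = 7396 ≡ 137 (mod 1037)
1036 = 1024 + 8 + 4 in binary powers of 2.
So 6^1036 ≡ 137 · 713 · 259 ≡ 727 (mod 1037).
Since 727 ≠ 1, base 6 is a Fermat witness: 1037 is composite.

727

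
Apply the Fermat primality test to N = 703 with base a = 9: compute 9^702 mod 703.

1

9^1 ≡ 9 (mod 703)
9^2 ≡ 9^2 = 81 ≡ 81 (mod 703)
9^4 ≡ 81^2 = 6561 ≡ 234 (mod 703)
9^8 ≡ 234^2 = 54756 ≡ 625 (mod 703)
9^16 ≡ 625^2 = 390625 ≡ 460 (mod 703)
9^32 ≡ 460^2 = 211600 ≡ 700 (mod 703)
9^64 ≡ 700^2 = 490000 ≡ 9 (mod 703)
9^128 ≡ 9^2 = 81 ≡ 81 (mod 703)
9^256 ≡ 81^2 = 6561 ≡ 234 (mod 703)
9^512 ≡ 234^2 = 54756 ≡ 625 (mod 703)
702 = 512 + 128 + 32 + 16 + 8 + 4 + 2 in binary powers of 2.
So 9^702 ≡ 625 · 81 · 700 · 460 · 625 · 234 · 81 ≡ 1 (mod 703).
Since the result is 1, base 9 gives no evidence that 703 is composite.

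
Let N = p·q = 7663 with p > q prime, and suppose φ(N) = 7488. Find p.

97

φ(n) = (p−1)(q−1) = n − (p+q) + 1, so p + q = 7663 − 7488 + 1 = 176.
p and q are the roots of t² − 176t + 7663 = 0.
Discriminant: 176² − 4·7663 = 30976 − 30652 = 324; √324 = 18.
q = (176 − 18)/2 = 79, p = (176 + 18)/2 = 97.
Check: 79 · 97 = 7663.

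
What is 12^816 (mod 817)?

12^1 ≡ 12 (mod 817)
12^2 ≡ 12^2 = 144 ≡ 144 (mod 817)
12^4 ≡ 144^2 = 20736 ≡ 311 (mod 817)
12^8 ≡ 311^2 = 96721 ≡ 315 (mod 817)
12^16 ≡ 315^2 = 99225 ≡ 368 (mod 817)
12^32 ≡ 368^2 = 135424 ≡ 619 (mod 817)
12^64 ≡ 619^2 = 383161 ≡ 805 (mod 817)
12^128 ≡ 805^2 = 648025 ≡ 144 (mod 817)
12^256 ≡ 144^2 = 20736 ≡ 311 (mod 817)
12^512 ≡ 311^2 = 96721 ≡ 315 (mod 817)
816 = 512 + 256 + 32 + 16 in binary powers of 2.
So 12^816 ≡ 315 · 311 · 619 · 368 ≡ 704 (mod 817).
Since 704 ≠ 1, base 12 is a Fermat witness: 817 is composite.

704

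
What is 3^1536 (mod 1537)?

256

3^1 ≡ 3 (mod 1537)
3^2 ≡ 3^2 = 9 ≡ 9 (mod 1537)
3^4 ≡ 9^2 = 81 ≡ 81 (mod 1537)
3^8 ≡ 81^2 = 6561 ≡ 413 (mod 1537)
3^16 ≡ 413^2 = 170569 ≡ 1499 (mod 1537)
3^32 ≡ 1499^2 = 2247001 ≡ 1444 (mod 1537)
3^64 ≡ 1444^2 = 2085136 ≡ 964 (mod 1537)
3^128 ≡ 964^2 = 929296 ≡ 948 (mod 1537)
3^256 ≡ 948^2 = 898704 ≡ 1096 (mod 1537)
3^512 ≡ 1096^2 = 1201216 ≡ 819 (mod 1537)
3^1024 ≡ 819^2 = 670761 ≡ 629 (mod 1537)
1536 = 1024 + 512 in binary powers of 2.
So 3^1536 ≡ 629 · 819 ≡ 256 (mod 1537).
Since 256 ≠ 1, base 3 is a Fermat witness: 1537 is composite.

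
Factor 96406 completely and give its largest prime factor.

96406 = 2 · 48203
48203 = 19 · 2537
2537 = 43 · 59
59 is prime.
So 96406 = 2 · 19 · 43 · 59; the largest prime factor is 59.

59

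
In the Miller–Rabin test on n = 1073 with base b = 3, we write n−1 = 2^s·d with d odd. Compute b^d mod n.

1073 − 1 = 1072 = 2^4 · 67, so d = 67.
3^1 ≡ 3 (mod 1073)
3^2 ≡ 3^2 = 9 ≡ 9 (mod 1073)
3^4 ≡ 9^2 = 81 ≡ 81 (mod 1073)
3^8 ≡ 81^2 = 6561 ≡ 123 (mod 1073)
3^16 ≡ 123^2 = 15129 ≡ 107 (mod 1073)
3^32 ≡ 107^2 = 11449 ≡ 719 (mod 1073)
3^64 ≡ 719^2 = 516961 ≡ 848 (mod 1073)
67 = 64 + 2 + 1 in binary powers of 2.
So 3^67 ≡ 848 · 9 · 3 ≡ 363 (mod 1073).
Squaring chain: 363 → 863 → 107 → 719; never reaches −1, so base 3 is a Miller–Rabin witness that 1073 is composite.

363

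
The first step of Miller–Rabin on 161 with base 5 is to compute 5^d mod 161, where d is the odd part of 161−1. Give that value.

66

161 − 1 = 160 = 2^5 · 5, so d = 5.
5^1 ≡ 5 (mod 161)
5^2 ≡ 5^2 = 25 ≡ 25 (mod 161)
5^4 ≡ 25^2 = 625 ≡ 142 (mod 161)
5 = 4 + 1 in binary powers of 2.
So 5^5 ≡ 142 · 5 ≡ 66 (mod 161).
Squaring chain: 66 → 9 → 81 → 121 → 151; never reaches −1, so base 5 is a Miller–Rabin witness that 161 is composite.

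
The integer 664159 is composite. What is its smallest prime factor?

41

664159 is odd.
Digit sum 31, not divisible by 3.
Ends in 9: not divisible by 5.
7: 664159 = 7·94879 + 6
11: 664159 = 11·60378 + 1
13: 664159 = 13·51089 + 2
17: 664159 = 17·39068 + 3
19: 664159 = 19·34955 + 14
23: 664159 = 23·28876 + 11
29: 664159 = 29·22902 + 1
31: 664159 = 31·21424 + 15
37: 664159 = 37·17950 + 9
41: 664159 = 41·16199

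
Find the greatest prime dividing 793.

793 = 13 · 61
61 is prime.
So 793 = 13 · 61; the largest prime factor is 61.

61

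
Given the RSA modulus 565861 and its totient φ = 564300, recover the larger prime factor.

991

φ(n) = (p−1)(q−1) = n − (p+q) + 1, so p + q = 565861 − 564300 + 1 = 1562.
p and q are the roots of t² − 1562t + 565861 = 0.
Discriminant: 1562² − 4·565861 = 2439844 − 2263444 = 176400; √176400 = 420.
q = (1562 − 420)/2 = 571, p = (1562 + 420)/2 = 991.
Check: 571 · 991 = 565861.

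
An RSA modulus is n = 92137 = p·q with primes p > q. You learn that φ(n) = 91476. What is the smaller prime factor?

φ(n) = (p−1)(q−1) = n − (p+q) + 1, so p + q = 92137 − 91476 + 1 = 662.
p and q are the roots of t² − 662t + 92137 = 0.
Discriminant: 662² − 4·92137 = 438244 − 368548 = 69696; √69696 = 264.
q = (662 − 264)/2 = 199, p = (662 + 264)/2 = 463.
Check: 199 · 463 = 92137.

199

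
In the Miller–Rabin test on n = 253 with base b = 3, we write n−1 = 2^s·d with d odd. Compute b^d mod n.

236

253 − 1 = 252 = 2^2 · 63, so d = 63.
3^1 ≡ 3 (mod 253)
3^2 ≡ 3^2 = 9 ≡ 9 (mod 253)
3^4 ≡ 9^2 = 81 ≡ 81 (mod 253)
3^8 ≡ 81^2 = 6561 ≡ 236 (mod 253)
3^16 ≡ 236^2 = 55696 ≡ 36 (mod 253)
3^32 ≡ 36^2 = 1296 ≡ 31 (mod 253)
63 = 32 + 16 + 8 + 4 + 2 + 1 in binary powers of 2.
So 3^63 ≡ 31 · 36 · 236 · 81 · 9 · 3 ≡ 236 (mod 253).
Squaring chain: 236 → 36; never reaches −1, so base 3 is a Miller–Rabin witness that 253 is composite.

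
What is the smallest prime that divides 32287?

32287 is odd.
Digit sum 22, not divisible by 3.
Ends in 7: not divisible by 5.
7: 32287 = 7·4612 + 3
11: 32287 = 11·2935 + 2
13: 32287 = 13·2483 + 8
17: 32287 = 17·1899 + 4
19: 32287 = 19·1699 + 6
23: 32287 = 23·1403 + 18
29: 32287 = 29·1113 + 10
31: 32287 = 31·1041 + 16
37: 32287 = 37·872 + 23
41: 32287 = 41·787 + 20
43: 32287 = 43·750 + 37
47: 32287 = 47·686 + 45
53: 32287 = 53·609 + 10
59: 32287 = 59·547 + 14
61: 32287 = 61·529 + 18
67: 32287 = 67·481 + 60
71: 32287 = 71·454 + 53
73: 32287 = 73·442 + 21
79: 32287 = 79·408 + 55
83: 32287 = 83·389

83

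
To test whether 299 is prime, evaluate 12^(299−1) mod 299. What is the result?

12^1 ≡ 12 (mod 299)
12^2 ≡ 12^2 = 144 ≡ 144 (mod 299)
12^4 ≡ 144^2 = 20736 ≡ 105 (mod 299)
12^8 ≡ 105^2 = 11025 ≡ 261 (mod 299)
12^16 ≡ 261^2 = 68121 ≡ 248 (mod 299)
12^32 ≡ 248^2 = 61504 ≡ 209 (mod 299)
12^64 ≡ 209^2 = 43681 ≡ 27 (mod 299)
12^128 ≡ 27^2 = 729 ≡ 131 (mod 299)
12^256 ≡ 131^2 = 17161 ≡ 118 (mod 299)
298 = 256 + 32 + 8 + 2 in binary powers of 2.
So 12^298 ≡ 118 · 209 · 261 · 144 ≡ 196 (mod 299).
Since 196 ≠ 1, base 12 is a Fermat witness: 299 is composite.

196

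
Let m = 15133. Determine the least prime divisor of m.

15133 is odd.
Digit sum 13, not divisible by 3.
Ends in 3: not divisible by 5.
7: 15133 = 7·2161 + 6
11: 15133 = 11·1375 + 8
13: 15133 = 13·1164 + 1
17: 15133 = 17·890 + 3
19: 15133 = 19·796 + 9
23: 15133 = 23·657 + 22
29: 15133 = 29·521 + 24
31: 15133 = 31·488 + 5
37: 15133 = 37·409

37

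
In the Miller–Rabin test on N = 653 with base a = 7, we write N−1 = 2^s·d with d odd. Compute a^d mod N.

1

653 − 1 = 652 = 2^2 · 163, so d = 163.
7^1 ≡ 7 (mod 653)
7^2 ≡ 7^2 = 49 ≡ 49 (mod 653)
7^4 ≡ 49^2 = 2401 ≡ 442 (mod 653)
7^8 ≡ 442^2 = 195364 ≡ 117 (mod 653)
7^16 ≡ 117^2 = 13689 ≡ 629 (mod 653)
7^32 ≡ 629^2 = 395641 ≡ 576 (mod 653)
7^64 ≡ 576^2 = 331776 ≡ 52 (mod 653)
7^128 ≡ 52^2 = 2704 ≡ 92 (mod 653)
163 = 128 + 32 + 2 + 1 in binary powers of 2.
So 7^163 ≡ 92 · 576 · 49 · 7 ≡ 1 (mod 653).
Since 7^d ≡ 1 (mod 653), base 7 does not prove 653 composite.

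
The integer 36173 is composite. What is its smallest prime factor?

61

36173 is odd.
Digit sum 20, not divisible by 3.
Ends in 3: not divisible by 5.
7: 36173 = 7·5167 + 4
11: 36173 = 11·3288 + 5
13: 36173 = 13·2782 + 7
17: 36173 = 17·2127 + 14
19: 36173 = 19·1903 + 16
23: 36173 = 23·1572 + 17
29: 36173 = 29·1247 + 10
31: 36173 = 31·1166 + 27
37: 36173 = 37·977 + 24
41: 36173 = 41·882 + 11
43: 36173 = 43·841 + 10
47: 36173 = 47·769 + 30
53: 36173 = 53·682 + 27
59: 36173 = 59·613 + 6
61: 36173 = 61·593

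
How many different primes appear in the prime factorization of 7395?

4

7395 = 3 · 2465
2465 = 5 · 493
493 = 17 · 29
7395 = 3 · 5 · 17 · 29, which has 4 distinct prime factors.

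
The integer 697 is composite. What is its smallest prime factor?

697 is odd.
Digit sum 22, not divisible by 3.
Ends in 7: not divisible by 5.
7: 697 = 7·99 + 4
11: 697 = 11·63 + 4
13: 697 = 13·53 + 8
17: 697 = 17·41

17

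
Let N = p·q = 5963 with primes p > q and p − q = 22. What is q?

Since p = q + 22, we have 5963 = q(q + 22), so q² + 22q − 5963 = 0.
Discriminant: 22² + 4·5963 = 484 + 23852 = 24336; √24336 = 156.
q = (−22 + 156)/2 = 67, and p = q + 22 = 89.
Check: 67 · 89 = 5963.

67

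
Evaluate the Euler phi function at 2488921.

2430480

Factor: 2488921 = 83 · 157 · 191.
φ(2488921) = (83−1) · (157−1) · (191−1) = 82 · 156 · 190 = 2430480.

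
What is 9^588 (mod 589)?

9^1 ≡ 9 (mod 589)
9^2 ≡ 9^2 = 81 ≡ 81 (mod 589)
9^4 ≡ 81^2 = 6561 ≡ 82 (mod 589)
9^8 ≡ 82^2 = 6724 ≡ 245 (mod 589)
9^16 ≡ 245^2 = 60025 ≡ 536 (mod 589)
9^32 ≡ 536^2 = 287296 ≡ 453 (mod 589)
9^64 ≡ 453^2 = 205209 ≡ 237 (mod 589)
9^128 ≡ 237^2 = 56169 ≡ 214 (mod 589)
9^256 ≡ 214^2 = 45796 ≡ 443 (mod 589)
9^512 ≡ 443^2 = 196249 ≡ 112 (mod 589)
588 = 512 + 64 + 8 + 4 in binary powers of 2.
So 9^588 ≡ 112 · 237 · 245 · 82 ≡ 140 (mod 589).
Since 140 ≠ 1, base 9 is a Fermat witness: 589 is composite.

140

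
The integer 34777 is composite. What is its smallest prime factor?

83

34777 is odd.
Digit sum 28, not divisible by 3.
Ends in 7: not divisible by 5.
7: 34777 = 7·4968 + 1
11: 34777 = 11·3161 + 6
13: 34777 = 13·2675 + 2
17: 34777 = 17·2045 + 12
19: 34777 = 19·1830 + 7
23: 34777 = 23·1512 + 1
29: 34777 = 29·1199 + 6
31: 34777 = 31·1121 + 26
37: 34777 = 37·939 + 34
41: 34777 = 41·848 + 9
43: 34777 = 43·808 + 33
47: 34777 = 47·739 + 44
53: 34777 = 53·656 + 9
59: 34777 = 59·589 + 26
61: 34777 = 61·570 + 7
67: 34777 = 67·519 + 4
71: 34777 = 71·489 + 58
73: 34777 = 73·476 + 29
79: 34777 = 79·440 + 17
83: 34777 = 83·419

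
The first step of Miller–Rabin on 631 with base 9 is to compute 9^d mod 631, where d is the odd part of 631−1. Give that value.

1

631 − 1 = 630 = 2^1 · 315, so d = 315.
9^1 ≡ 9 (mod 631)
9^2 ≡ 9^2 = 81 ≡ 81 (mod 631)
9^4 ≡ 81^2 = 6561 ≡ 251 (mod 631)
9^8 ≡ 251^2 = 63001 ≡ 532 (mod 631)
9^16 ≡ 532^2 = 283024 ≡ 336 (mod 631)
9^32 ≡ 336^2 = 112896 ≡ 578 (mod 631)
9^64 ≡ 578^2 = 334084 ≡ 285 (mod 631)
9^128 ≡ 285^2 = 81225 ≡ 457 (mod 631)
9^256 ≡ 457^2 = 208849 ≡ 619 (mod 631)
315 = 256 + 32 + 16 + 8 + 2 + 1 in binary powers of 2.
So 9^315 ≡ 619 · 578 · 336 · 532 · 81 · 9 ≡ 1 (mod 631).
Since 9^d ≡ 1 (mod 631), base 9 does not prove 631 composite.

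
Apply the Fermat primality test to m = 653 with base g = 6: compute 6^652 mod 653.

1

6^1 ≡ 6 (mod 653)
6^2 ≡ 6^2 = 36 ≡ 36 (mod 653)
6^4 ≡ 36^2 = 1296 ≡ 643 (mod 653)
6^8 ≡ 643^2 = 413449 ≡ 100 (mod 653)
6^16 ≡ 100^2 = 10000 ≡ 205 (mod 653)
6^32 ≡ 205^2 = 42025 ≡ 233 (mod 653)
6^64 ≡ 233^2 = 54289 ≡ 90 (mod 653)
6^128 ≡ 90^2 = 8100 ≡ 264 (mod 653)
6^256 ≡ 264^2 = 69696 ≡ 478 (mod 653)
6^512 ≡ 478^2 = 228484 ≡ 587 (mod 653)
652 = 512 + 128 + 8 + 4 in binary powers of 2.
So 6^652 ≡ 587 · 264 · 100 · 643 ≡ 1 (mod 653).
Since the result is 1, base 6 gives no evidence that 653 is composite.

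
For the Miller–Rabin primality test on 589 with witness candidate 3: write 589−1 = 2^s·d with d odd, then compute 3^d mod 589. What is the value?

589 − 1 = 588 = 2^2 · 147, so d = 147.
3^1 ≡ 3 (mod 589)
3^2 ≡ 3^2 = 9 ≡ 9 (mod 589)
3^4 ≡ 9^2 = 81 ≡ 81 (mod 589)
3^8 ≡ 81^2 = 6561 ≡ 82 (mod 589)
3^16 ≡ 82^2 = 6724 ≡ 245 (mod 589)
3^32 ≡ 245^2 = 60025 ≡ 536 (mod 589)
3^64 ≡ 536^2 = 287296 ≡ 453 (mod 589)
3^128 ≡ 453^2 = 205209 ≡ 237 (mod 589)
147 = 128 + 16 + 2 + 1 in binary powers of 2.
So 3^147 ≡ 237 · 245 · 9 · 3 ≡ 426 (mod 589).
Squaring chain: 426 → 64; never reaches −1, so base 3 is a Miller–Rabin witness that 589 is composite.

426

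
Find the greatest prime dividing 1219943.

1219943 = 23 · 53041
53041 = 29 · 1829
1829 = 31 · 59
59 is prime.
So 1219943 = 23 · 29 · 31 · 59; the largest prime factor is 59.

59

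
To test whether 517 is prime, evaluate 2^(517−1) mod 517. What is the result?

2^1 ≡ 2 (mod 517)
2^2 ≡ 2^2 = 4 ≡ 4 (mod 517)
2^4 ≡ 4^2 = 16 ≡ 16 (mod 517)
2^8 ≡ 16^2 = 256 ≡ 256 (mod 517)
2^16 ≡ 256^2 = 65536 ≡ 394 (mod 517)
2^32 ≡ 394^2 = 155236 ≡ 136 (mod 517)
2^64 ≡ 136^2 = 18496 ≡ 401 (mod 517)
2^128 ≡ 401^2 = 160801 ≡ 14 (mod 517)
2^256 ≡ 14^2 = 196 ≡ 196 (mod 517)
2^512 ≡ 196^2 = 38416 ≡ 158 (mod 517)
516 = 512 + 4 in binary powers of 2.
So 2^516 ≡ 158 · 16 ≡ 460 (mod 517).
Since 460 ≠ 1, base 2 is a Fermat witness: 517 is composite.

460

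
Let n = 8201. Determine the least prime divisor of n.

59

8201 is odd.
Digit sum 11, not divisible by 3.
Ends in 1: not divisible by 5.
7: 8201 = 7·1171 + 4
11: 8201 = 11·745 + 6
13: 8201 = 13·630 + 11
17: 8201 = 17·482 + 7
19: 8201 = 19·431 + 12
23: 8201 = 23·356 + 13
29: 8201 = 29·282 + 23
31: 8201 = 31·264 + 17
37: 8201 = 37·221 + 24
41: 8201 = 41·200 + 1
43: 8201 = 43·190 + 31
47: 8201 = 47·174 + 23
53: 8201 = 53·154 + 39
59: 8201 = 59·139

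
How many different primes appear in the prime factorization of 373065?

6

373065 = 3 · 124355
124355 = 5 · 24871
24871 = 7 · 3553
3553 = 11 · 323
323 = 17 · 19
373065 = 3 · 5 · 7 · 11 · 17 · 19, which has 6 distinct prime factors.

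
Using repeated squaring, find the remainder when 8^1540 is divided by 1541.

8^1 ≡ 8 (mod 1541)
8^2 ≡ 8^2 = 64 ≡ 64 (mod 1541)
8^4 ≡ 64^2 = 4096 ≡ 1014 (mod 1541)
8^8 ≡ 1014^2 = 1028196 ≡ 349 (mod 1541)
8^16 ≡ 349^2 = 121801 ≡ 62 (mod 1541)
8^32 ≡ 62^2 = 3844 ≡ 762 (mod 1541)
8^64 ≡ 762^2 = 580644 ≡ 1228 (mod 1541)
8^128 ≡ 1228^2 = 1507984 ≡ 886 (mod 1541)
8^256 ≡ 886^2 = 784996 ≡ 627 (mod 1541)
8^512 ≡ 627^2 = 393129 ≡ 174 (mod 1541)
8^1024 ≡ 174^2 = 30276 ≡ 997 (mod 1541)
1540 = 1024 + 512 + 4 in binary powers of 2.
So 8^1540 ≡ 997 · 174 · 1014 ≡ 1 (mod 1541).
Since the result is 1, base 8 gives no evidence that 1541 is composite.

1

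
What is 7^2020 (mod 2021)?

7^1 ≡ 7 (mod 2021)
7^2 ≡ 7^2 = 49 ≡ 49 (mod 2021)
7^4 ≡ 49^2 = 2401 ≡ 380 (mod 2021)
7^8 ≡ 380^2 = 144400 ≡ 909 (mod 2021)
7^16 ≡ 909^2 = 826281 ≡ 1713 (mod 2021)
7^32 ≡ 1713^2 = 2934369 ≡ 1898 (mod 2021)
7^64 ≡ 1898^2 = 3602404 ≡ 982 (mod 2021)
7^128 ≡ 982^2 = 964324 ≡ 307 (mod 2021)
7^256 ≡ 307^2 = 94249 ≡ 1283 (mod 2021)
7^512 ≡ 1283^2 = 1646089 ≡ 995 (mod 2021)
7^1024 ≡ 995^2 = 990025 ≡ 1756 (mod 2021)
2020 = 1024 + 512 + 256 + 128 + 64 + 32 + 4 in binary powers of 2.
So 7^2020 ≡ 1756 · 995 · 1283 · 307 · 982 · 1898 · 380 ≡ 294 (mod 2021).
Since 294 ≠ 1, base 7 is a Fermat witness: 2021 is composite.

294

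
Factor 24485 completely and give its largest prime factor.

24485 = 5 · 4897
4897 = 59 · 83
83 is prime.
So 24485 = 5 · 59 · 83; the largest prime factor is 83.

83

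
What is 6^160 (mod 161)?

127

6^1 ≡ 6 (mod 161)
6^2 ≡ 6^2 = 36 ≡ 36 (mod 161)
6^4 ≡ 36^2 = 1296 ≡ 8 (mod 161)
6^8 ≡ 8^2 = 64 ≡ 64 (mod 161)
6^16 ≡ 64^2 = 4096 ≡ 71 (mod 161)
6^32 ≡ 71^2 = 5041 ≡ 50 (mod 161)
6^64 ≡ 50^2 = 2500 ≡ 85 (mod 161)
6^128 ≡ 85^2 = 7225 ≡ 141 (mod 161)
160 = 128 + 32 in binary powers of 2.
So 6^160 ≡ 141 · 50 ≡ 127 (mod 161).
Since 127 ≠ 1, base 6 is a Fermat witness: 161 is composite.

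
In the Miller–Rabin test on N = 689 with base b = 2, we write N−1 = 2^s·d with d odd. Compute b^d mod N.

689 − 1 = 688 = 2^4 · 43, so d = 43.
2^1 ≡ 2 (mod 689)
2^2 ≡ 2^2 = 4 ≡ 4 (mod 689)
2^4 ≡ 4^2 = 16 ≡ 16 (mod 689)
2^8 ≡ 16^2 = 256 ≡ 256 (mod 689)
2^16 ≡ 256^2 = 65536 ≡ 81 (mod 689)
2^32 ≡ 81^2 = 6561 ≡ 360 (mod 689)
43 = 32 + 8 + 2 + 1 in binary powers of 2.
So 2^43 ≡ 360 · 256 · 4 · 2 ≡ 50 (mod 689).
Squaring chain: 50 → 433 → 81 → 360; never reaches −1, so base 2 is a Miller–Rabin witness that 689 is composite.

50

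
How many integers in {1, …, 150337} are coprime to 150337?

Factor: 150337 = 11 · 79 · 173.
φ(150337) = (11−1) · (79−1) · (173−1) = 10 · 78 · 172 = 134160.

134160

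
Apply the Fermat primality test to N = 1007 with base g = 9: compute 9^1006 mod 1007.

9^1 ≡ 9 (mod 1007)
9^2 ≡ 9^2 = 81 ≡ 81 (mod 1007)
9^4 ≡ 81^2 = 6561 ≡ 519 (mod 1007)
9^8 ≡ 519^2 = 269361 ≡ 492 (mod 1007)
9^16 ≡ 492^2 = 242064 ≡ 384 (mod 1007)
9^32 ≡ 384^2 = 147456 ≡ 434 (mod 1007)
9^64 ≡ 434^2 = 188356 ≡ 47 (mod 1007)
9^128 ≡ 47^2 = 2209 ≡ 195 (mod 1007)
9^256 ≡ 195^2 = 38025 ≡ 766 (mod 1007)
9^512 ≡ 766^2 = 586756 ≡ 682 (mod 1007)
1006 = 512 + 256 + 128 + 64 + 32 + 8 + 4 + 2 in binary powers of 2.
So 9^1006 ≡ 682 · 766 · 195 · 47 · 434 · 492 · 519 · 81 ≡ 99 (mod 1007).
Since 99 ≠ 1, base 9 is a Fermat witness: 1007 is composite.

99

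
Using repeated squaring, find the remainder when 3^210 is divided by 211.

1

3^1 ≡ 3 (mod 211)
3^2 ≡ 3^2 = 9 ≡ 9 (mod 211)
3^4 ≡ 9^2 = 81 ≡ 81 (mod 211)
3^8 ≡ 81^2 = 6561 ≡ 20 (mod 211)
3^16 ≡ 20^2 = 400 ≡ 189 (mod 211)
3^32 ≡ 189^2 = 35721 ≡ 62 (mod 211)
3^64 ≡ 62^2 = 3844 ≡ 46 (mod 211)
3^128 ≡ 46^2 = 2116 ≡ 6 (mod 211)
210 = 128 + 64 + 16 + 2 in binary powers of 2.
So 3^210 ≡ 6 · 46 · 189 · 9 ≡ 1 (mod 211).
Since the result is 1, base 3 gives no evidence that 211 is composite.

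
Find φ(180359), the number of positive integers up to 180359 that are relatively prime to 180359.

170560

Factor: 180359 = 41 · 53 · 83.
φ(180359) = (41−1) · (53−1) · (83−1) = 40 · 52 · 82 = 170560.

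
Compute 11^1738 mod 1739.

1062

11^1 ≡ 11 (mod 1739)
11^2 ≡ 11^2 = 121 ≡ 121 (mod 1739)
11^4 ≡ 121^2 = 14641 ≡ 729 (mod 1739)
11^8 ≡ 729^2 = 531441 ≡ 1046 (mod 1739)
11^16 ≡ 1046^2 = 1094116 ≡ 285 (mod 1739)
11^32 ≡ 285^2 = 81225 ≡ 1231 (mod 1739)
11^64 ≡ 1231^2 = 1515361 ≡ 692 (mod 1739)
11^128 ≡ 692^2 = 478864 ≡ 639 (mod 1739)
11^256 ≡ 639^2 = 408321 ≡ 1395 (mod 1739)
11^512 ≡ 1395^2 = 1946025 ≡ 84 (mod 1739)
11^1024 ≡ 84^2 = 7056 ≡ 100 (mod 1739)
1738 = 1024 + 512 + 128 + 64 + 8 + 2 in binary powers of 2.
So 11^1738 ≡ 100 · 84 · 639 · 692 · 1046 · 121 ≡ 1062 (mod 1739).
Since 1062 ≠ 1, base 11 is a Fermat witness: 1739 is composite.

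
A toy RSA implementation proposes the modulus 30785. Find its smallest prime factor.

30785 is odd.
Digit sum 23, not divisible by 3.
Ends in 5: divisible by 5.

5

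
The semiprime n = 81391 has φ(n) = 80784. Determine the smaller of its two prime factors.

φ(n) = (p−1)(q−1) = n − (p+q) + 1, so p + q = 81391 − 80784 + 1 = 608.
p and q are the roots of t² − 608t + 81391 = 0.
Discriminant: 608² − 4·81391 = 369664 − 325564 = 44100; √44100 = 210.
q = (608 − 210)/2 = 199, p = (608 + 210)/2 = 409.
Check: 199 · 409 = 81391.

199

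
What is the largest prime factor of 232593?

61

232593 = 3 · 77531
77531 = 31 · 2501
2501 = 41 · 61
61 is prime.
So 232593 = 3 · 31 · 41 · 61; the largest prime factor is 61.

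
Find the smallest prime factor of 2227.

2227 is odd.
Digit sum 13, not divisible by 3.
Ends in 7: not divisible by 5.
7: 2227 = 7·318 + 1
11: 2227 = 11·202 + 5
13: 2227 = 13·171 + 4
17: 2227 = 17·131

17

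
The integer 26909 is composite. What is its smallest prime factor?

26909 is odd.
Digit sum 26, not divisible by 3.
Ends in 9: not divisible by 5.
7: 26909 = 7·3844 + 1
11: 26909 = 11·2446 + 3
13: 26909 = 13·2069 + 12
17: 26909 = 17·1582 + 15
19: 26909 = 19·1416 + 5
23: 26909 = 23·1169 + 22
29: 26909 = 29·927 + 26
31: 26909 = 31·868 + 1
37: 26909 = 37·727 + 10
41: 26909 = 41·656 + 13
43: 26909 = 43·625 + 34
47: 26909 = 47·572 + 25
53: 26909 = 53·507 + 38
59: 26909 = 59·456 + 5
61: 26909 = 61·441 + 8
67: 26909 = 67·401 + 42
71: 26909 = 71·379

71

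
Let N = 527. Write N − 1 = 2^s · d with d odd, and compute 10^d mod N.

527 − 1 = 526 = 2^1 · 263, so d = 263.
10^1 ≡ 10 (mod 527)
10^2 ≡ 10^2 = 100 ≡ 100 (mod 527)
10^4 ≡ 100^2 = 10000 ≡ 514 (mod 527)
10^8 ≡ 514^2 = 264196 ≡ 169 (mod 527)
10^16 ≡ 169^2 = 28561 ≡ 103 (mod 527)
10^32 ≡ 103^2 = 10609 ≡ 69 (mod 527)
10^64 ≡ 69^2 = 4761 ≡ 18 (mod 527)
10^128 ≡ 18^2 = 324 ≡ 324 (mod 527)
10^256 ≡ 324^2 = 104976 ≡ 103 (mod 527)
263 = 256 + 4 + 2 + 1 in binary powers of 2.
So 10^263 ≡ 103 · 514 · 100 · 10 ≡ 107 (mod 527).
Squaring chain: 107; never reaches −1, so base 10 is a Miller–Rabin witness that 527 is composite.

107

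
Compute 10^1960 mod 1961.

10^1 ≡ 10 (mod 1961)
10^2 ≡ 10^2 = 100 ≡ 100 (mod 1961)
10^4 ≡ 100^2 = 10000 ≡ 195 (mod 1961)
10^8 ≡ 195^2 = 38025 ≡ 766 (mod 1961)
10^16 ≡ 766^2 = 586756 ≡ 417 (mod 1961)
10^32 ≡ 417^2 = 173889 ≡ 1321 (mod 1961)
10^64 ≡ 1321^2 = 1745041 ≡ 1712 (mod 1961)
10^128 ≡ 1712^2 = 2930944 ≡ 1210 (mod 1961)
10^256 ≡ 1210^2 = 1464100 ≡ 1194 (mod 1961)
10^512 ≡ 1194^2 = 1425636 ≡ 1950 (mod 1961)
10^1024 ≡ 1950^2 = 3802500 ≡ 121 (mod 1961)
1960 = 1024 + 512 + 256 + 128 + 32 + 8 in binary powers of 2.
So 10^1960 ≡ 121 · 1950 · 1194 · 1210 · 1321 · 766 ≡ 121 (mod 1961).
Since 121 ≠ 1, base 10 is a Fermat witness: 1961 is composite.

121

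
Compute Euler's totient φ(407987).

Factor: 407987 = 19 · 109 · 197.
φ(407987) = (19−1) · (109−1) · (197−1) = 18 · 108 · 196 = 381024.

381024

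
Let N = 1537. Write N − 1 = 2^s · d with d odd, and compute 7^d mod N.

343

1537 − 1 = 1536 = 2^9 · 3, so d = 3.
7^1 ≡ 7 (mod 1537)
7^2 ≡ 7^2 = 49 ≡ 49 (mod 1537)
3 = 2 + 1 in binary powers of 2.
So 7^3 ≡ 49 · 7 ≡ 343 (mod 1537).
Squaring chain: 343 → 837 → 1234 → 1126 → 1388 → 683 → 778 → 1243 → 364; never reaches −1, so base 7 is a Miller–Rabin witness that 1537 is composite.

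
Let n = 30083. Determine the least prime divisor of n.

67

30083 is odd.
Digit sum 14, not divisible by 3.
Ends in 3: not divisible by 5.
7: 30083 = 7·4297 + 4
11: 30083 = 11·2734 + 9
13: 30083 = 13·2314 + 1
17: 30083 = 17·1769 + 10
19: 30083 = 19·1583 + 6
23: 30083 = 23·1307 + 22
29: 30083 = 29·1037 + 10
31: 30083 = 31·970 + 13
37: 30083 = 37·813 + 2
41: 30083 = 41·733 + 30
43: 30083 = 43·699 + 26
47: 30083 = 47·640 + 3
53: 30083 = 53·567 + 32
59: 30083 = 59·509 + 52
61: 30083 = 61·493 + 10
67: 30083 = 67·449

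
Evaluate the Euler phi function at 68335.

Factor: 68335 = 5 · 79 · 173.
φ(68335) = (5−1) · (79−1) · (173−1) = 4 · 78 · 172 = 53664.

53664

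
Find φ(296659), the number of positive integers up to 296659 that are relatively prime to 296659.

Factor: 296659 = 11 · 149 · 181.
φ(296659) = (11−1) · (149−1) · (181−1) = 10 · 148 · 180 = 266400.

266400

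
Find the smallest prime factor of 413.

7

413 is odd.
Digit sum 8, not divisible by 3.
Ends in 3: not divisible by 5.
7: 413 = 7·59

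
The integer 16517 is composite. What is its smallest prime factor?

83

16517 is odd.
Digit sum 20, not divisible by 3.
Ends in 7: not divisible by 5.
7: 16517 = 7·2359 + 4
11: 16517 = 11·1501 + 6
13: 16517 = 13·1270 + 7
17: 16517 = 17·971 + 10
19: 16517 = 19·869 + 6
23: 16517 = 23·718 + 3
29: 16517 = 29·569 + 16
31: 16517 = 31·532 + 25
37: 16517 = 37·446 + 15
41: 16517 = 41·402 + 35
43: 16517 = 43·384 + 5
47: 16517 = 47·351 + 20
53: 16517 = 53·311 + 34
59: 16517 = 59·279 + 56
61: 16517 = 61·270 + 47
67: 16517 = 67·246 + 35
71: 16517 = 71·232 + 45
73: 16517 = 73·226 + 19
79: 16517 = 79·209 + 6
83: 16517 = 83·199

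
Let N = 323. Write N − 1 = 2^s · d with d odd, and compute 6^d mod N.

244

323 − 1 = 322 = 2^1 · 161, so d = 161.
6^1 ≡ 6 (mod 323)
6^2 ≡ 6^2 = 36 ≡ 36 (mod 323)
6^4 ≡ 36^2 = 1296 ≡ 4 (mod 323)
6^8 ≡ 4^2 = 16 ≡ 16 (mod 323)
6^16 ≡ 16^2 = 256 ≡ 256 (mod 323)
6^32 ≡ 256^2 = 65536 ≡ 290 (mod 323)
6^64 ≡ 290^2 = 84100 ≡ 120 (mod 323)
6^128 ≡ 120^2 = 14400 ≡ 188 (mod 323)
161 = 128 + 32 + 1 in binary powers of 2.
So 6^161 ≡ 188 · 290 · 6 ≡ 244 (mod 323).
Squaring chain: 244; never reaches −1, so base 6 is a Miller–Rabin witness that 323 is composite.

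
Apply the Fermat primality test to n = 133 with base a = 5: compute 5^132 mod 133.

5^1 ≡ 5 (mod 133)
5^2 ≡ 5^2 = 25 ≡ 25 (mod 133)
5^4 ≡ 25^2 = 625 ≡ 93 (mod 133)
5^8 ≡ 93^2 = 8649 ≡ 4 (mod 133)
5^16 ≡ 4^2 = 16 ≡ 16 (mod 133)
5^32 ≡ 16^2 = 256 ≡ 123 (mod 133)
5^64 ≡ 123^2 = 15129 ≡ 100 (mod 133)
5^128 ≡ 100^2 = 10000 ≡ 25 (mod 133)
132 = 128 + 4 in binary powers of 2.
So 5^132 ≡ 25 · 93 ≡ 64 (mod 133).
Since 64 ≠ 1, base 5 is a Fermat witness: 133 is composite.

64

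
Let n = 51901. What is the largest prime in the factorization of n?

71

51901 = 17 · 3053
3053 = 43 · 71
71 is prime.
So 51901 = 17 · 43 · 71; the largest prime factor is 71.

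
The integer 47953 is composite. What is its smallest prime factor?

79

47953 is odd.
Digit sum 28, not divisible by 3.
Ends in 3: not divisible by 5.
7: 47953 = 7·6850 + 3
11: 47953 = 11·4359 + 4
13: 47953 = 13·3688 + 9
17: 47953 = 17·2820 + 13
19: 47953 = 19·2523 + 16
23: 47953 = 23·2084 + 21
29: 47953 = 29·1653 + 16
31: 47953 = 31·1546 + 27
37: 47953 = 37·1296 + 1
41: 47953 = 41·1169 + 24
43: 47953 = 43·1115 + 8
47: 47953 = 47·1020 + 13
53: 47953 = 53·904 + 41
59: 47953 = 59·812 + 45
61: 47953 = 61·786 + 7
67: 47953 = 67·715 + 48
71: 47953 = 71·675 + 28
73: 47953 = 73·656 + 65
79: 47953 = 79·607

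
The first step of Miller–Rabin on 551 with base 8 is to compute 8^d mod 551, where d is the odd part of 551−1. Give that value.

551 − 1 = 550 = 2^1 · 275, so d = 275.
8^1 ≡ 8 (mod 551)
8^2 ≡ 8^2 = 64 ≡ 64 (mod 551)
8^4 ≡ 64^2 = 4096 ≡ 239 (mod 551)
8^8 ≡ 239^2 = 57121 ≡ 368 (mod 551)
8^16 ≡ 368^2 = 135424 ≡ 429 (mod 551)
8^32 ≡ 429^2 = 184041 ≡ 7 (mod 551)
8^64 ≡ 7^2 = 49 ≡ 49 (mod 551)
8^128 ≡ 49^2 = 2401 ≡ 197 (mod 551)
8^256 ≡ 197^2 = 38809 ≡ 239 (mod 551)
275 = 256 + 16 + 2 + 1 in binary powers of 2.
So 8^275 ≡ 239 · 429 · 64 · 8 ≡ 449 (mod 551).
Squaring chain: 449; never reaches −1, so base 8 is a Miller–Rabin witness that 551 is composite.

449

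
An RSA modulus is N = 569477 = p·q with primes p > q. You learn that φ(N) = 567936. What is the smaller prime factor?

φ(n) = (p−1)(q−1) = n − (p+q) + 1, so p + q = 569477 − 567936 + 1 = 1542.
p and q are the roots of t² − 1542t + 569477 = 0.
Discriminant: 1542² − 4·569477 = 2377764 − 2277908 = 99856; √99856 = 316.
q = (1542 − 316)/2 = 613, p = (1542 + 316)/2 = 929.
Check: 613 · 929 = 569477.

613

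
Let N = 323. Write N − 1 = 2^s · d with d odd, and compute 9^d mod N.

264

323 − 1 = 322 = 2^1 · 161, so d = 161.
9^1 ≡ 9 (mod 323)
9^2 ≡ 9^2 = 81 ≡ 81 (mod 323)
9^4 ≡ 81^2 = 6561 ≡ 101 (mod 323)
9^8 ≡ 101^2 = 10201 ≡ 188 (mod 323)
9^16 ≡ 188^2 = 35344 ≡ 137 (mod 323)
9^32 ≡ 137^2 = 18769 ≡ 35 (mod 323)
9^64 ≡ 35^2 = 1225 ≡ 256 (mod 323)
9^128 ≡ 256^2 = 65536 ≡ 290 (mod 323)
161 = 128 + 32 + 1 in binary powers of 2.
So 9^161 ≡ 290 · 35 · 9 ≡ 264 (mod 323).
Squaring chain: 264; never reaches −1, so base 9 is a Miller–Rabin witness that 323 is composite.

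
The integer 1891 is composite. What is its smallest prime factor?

31

1891 is odd.
Digit sum 19, not divisible by 3.
Ends in 1: not divisible by 5.
7: 1891 = 7·270 + 1
11: 1891 = 11·171 + 10
13: 1891 = 13·145 + 6
17: 1891 = 17·111 + 4
19: 1891 = 19·99 + 10
23: 1891 = 23·82 + 5
29: 1891 = 29·65 + 6
31: 1891 = 31·61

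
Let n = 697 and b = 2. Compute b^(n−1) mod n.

2^1 ≡ 2 (mod 697)
2^2 ≡ 2^2 = 4 ≡ 4 (mod 697)
2^4 ≡ 4^2 = 16 ≡ 16 (mod 697)
2^8 ≡ 16^2 = 256 ≡ 256 (mod 697)
2^16 ≡ 256^2 = 65536 ≡ 18 (mod 697)
2^32 ≡ 18^2 = 324 ≡ 324 (mod 697)
2^64 ≡ 324^2 = 104976 ≡ 426 (mod 697)
2^128 ≡ 426^2 = 181476 ≡ 256 (mod 697)
2^256 ≡ 256^2 = 65536 ≡ 18 (mod 697)
2^512 ≡ 18^2 = 324 ≡ 324 (mod 697)
696 = 512 + 128 + 32 + 16 + 8 in binary powers of 2.
So 2^696 ≡ 324 · 256 · 324 · 18 · 256 ≡ 18 (mod 697).
Since 18 ≠ 1, base 2 is a Fermat witness: 697 is composite.

18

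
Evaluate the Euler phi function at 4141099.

4063680

Factor: 4141099 = 137 · 167 · 181.
φ(4141099) = (137−1) · (167−1) · (181−1) = 136 · 166 · 180 = 4063680.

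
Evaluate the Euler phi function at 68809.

61776

Factor: 68809 = 13 · 67 · 79.
φ(68809) = (13−1) · (67−1) · (79−1) = 12 · 66 · 78 = 61776.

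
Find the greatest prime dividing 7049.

53

7049 = 7 · 1007
1007 = 19 · 53
53 is prime.
So 7049 = 7 · 19 · 53; the largest prime factor is 53.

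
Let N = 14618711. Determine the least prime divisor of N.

61

14618711 is odd.
Digit sum 29, not divisible by 3.
Ends in 1: not divisible by 5.
7: 14618711 = 7·2088387 + 2
11: 14618711 = 11·1328973 + 8
13: 14618711 = 13·1124516 + 3
17: 14618711 = 17·859924 + 3
19: 14618711 = 19·769405 + 16
23: 14618711 = 23·635596 + 3
29: 14618711 = 29·504093 + 14
31: 14618711 = 31·471571 + 10
37: 14618711 = 37·395100 + 11
41: 14618711 = 41·356553 + 38
43: 14618711 = 43·339970 + 1
47: 14618711 = 47·311036 + 19
53: 14618711 = 53·275824 + 39
59: 14618711 = 59·247774 + 45
61: 14618711 = 61·239651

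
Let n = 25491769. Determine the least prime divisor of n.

71

25491769 is odd.
Digit sum 43, not divisible by 3.
Ends in 9: not divisible by 5.
7: 25491769 = 7·3641681 + 2
11: 25491769 = 11·2317433 + 6
13: 25491769 = 13·1960905 + 4
17: 25491769 = 17·1499515 + 14
19: 25491769 = 19·1341672 + 1
23: 25491769 = 23·1108337 + 18
29: 25491769 = 29·879026 + 15
31: 25491769 = 31·822315 + 4
37: 25491769 = 37·688966 + 27
41: 25491769 = 41·621750 + 19
43: 25491769 = 43·592831 + 36
47: 25491769 = 47·542378 + 3
53: 25491769 = 53·480976 + 41
59: 25491769 = 59·432063 + 52
61: 25491769 = 61·417897 + 52
67: 25491769 = 67·380474 + 11
71: 25491769 = 71·359039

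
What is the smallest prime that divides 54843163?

54843163 is odd.
Digit sum 34, not divisible by 3.
Ends in 3: not divisible by 5.
7: 54843163 = 7·7834737 + 4
11: 54843163 = 11·4985742 + 1
13: 54843163 = 13·4218704 + 11
17: 54843163 = 17·3226068 + 7
19: 54843163 = 19·2886482 + 5
23: 54843163 = 23·2384485 + 8
29: 54843163 = 29·1891143 + 16
31: 54843163 = 31·1769134 + 9
37: 54843163 = 37·1482247 + 24
41: 54843163 = 41·1337638 + 5
43: 54843163 = 43·1275422 + 17
47: 54843163 = 47·1166875 + 38
53: 54843163 = 53·1034776 + 35
59: 54843163 = 59·929545 + 8
61: 54843163 = 61·899068 + 15
67: 54843163 = 67·818554 + 45
71: 54843163 = 71·772438 + 65
73: 54843163 = 73·751276 + 15
79: 54843163 = 79·694217 + 20
83: 54843163 = 83·660761

83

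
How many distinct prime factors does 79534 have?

5

79534 = 2 · 39767
39767 = 7 · 5681
5681 = 13 · 437
437 = 19 · 23
79534 = 2 · 7 · 13 · 19 · 23, which has 5 distinct prime factors.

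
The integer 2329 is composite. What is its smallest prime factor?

17

2329 is odd.
Digit sum 16, not divisible by 3.
Ends in 9: not divisible by 5.
7: 2329 = 7·332 + 5
11: 2329 = 11·211 + 8
13: 2329 = 13·179 + 2
17: 2329 = 17·137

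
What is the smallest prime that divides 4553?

29

4553 is odd.
Digit sum 17, not divisible by 3.
Ends in 3: not divisible by 5.
7: 4553 = 7·650 + 3
11: 4553 = 11·413 + 10
13: 4553 = 13·350 + 3
17: 4553 = 17·267 + 14
19: 4553 = 19·239 + 12
23: 4553 = 23·197 + 22
29: 4553 = 29·157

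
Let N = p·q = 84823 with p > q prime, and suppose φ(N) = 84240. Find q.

φ(n) = (p−1)(q−1) = n − (p+q) + 1, so p + q = 84823 − 84240 + 1 = 584.
p and q are the roots of t² − 584t + 84823 = 0.
Discriminant: 584² − 4·84823 = 341056 − 339292 = 1764; √1764 = 42.
q = (584 − 42)/2 = 271, p = (584 + 42)/2 = 313.
Check: 271 · 313 = 84823.

271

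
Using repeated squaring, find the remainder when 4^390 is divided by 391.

288

4^1 ≡ 4 (mod 391)
4^2 ≡ 4^2 = 16 ≡ 16 (mod 391)
4^4 ≡ 16^2 = 256 ≡ 256 (mod 391)
4^8 ≡ 256^2 = 65536 ≡ 239 (mod 391)
4^16 ≡ 239^2 = 57121 ≡ 35 (mod 391)
4^32 ≡ 35^2 = 1225 ≡ 52 (mod 391)
4^64 ≡ 52^2 = 2704 ≡ 358 (mod 391)
4^128 ≡ 358^2 = 128164 ≡ 307 (mod 391)
4^256 ≡ 307^2 = 94249 ≡ 18 (mod 391)
390 = 256 + 128 + 4 + 2 in binary powers of 2.
So 4^390 ≡ 18 · 307 · 256 · 16 ≡ 288 (mod 391).
Since 288 ≠ 1, base 4 is a Fermat witness: 391 is composite.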